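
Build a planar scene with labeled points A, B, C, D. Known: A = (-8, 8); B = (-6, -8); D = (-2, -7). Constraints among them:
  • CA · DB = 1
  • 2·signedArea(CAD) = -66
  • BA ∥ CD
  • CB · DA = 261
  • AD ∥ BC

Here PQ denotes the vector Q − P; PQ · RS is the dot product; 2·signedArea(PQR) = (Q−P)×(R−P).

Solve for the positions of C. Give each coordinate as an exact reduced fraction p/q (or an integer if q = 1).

C = (0, -23)

1. C_x = 0  [BA ∥ CD ∩ AD ∥ BC]
2. C_y = -23  [BA ∥ CD ∩ AD ∥ BC]
   → C = (0, -23)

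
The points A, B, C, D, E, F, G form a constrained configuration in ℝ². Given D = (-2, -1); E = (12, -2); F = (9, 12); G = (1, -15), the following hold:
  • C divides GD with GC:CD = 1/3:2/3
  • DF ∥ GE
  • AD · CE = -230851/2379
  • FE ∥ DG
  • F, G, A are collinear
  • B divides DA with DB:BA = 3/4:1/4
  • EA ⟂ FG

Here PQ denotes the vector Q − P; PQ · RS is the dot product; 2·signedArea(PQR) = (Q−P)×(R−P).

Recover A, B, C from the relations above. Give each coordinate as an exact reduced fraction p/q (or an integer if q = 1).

1. A_x = 4305/793  [F, G, A are collinear ∩ EA ⟂ FG]
2. A_y = -42/793  [F, G, A are collinear ∩ EA ⟂ FG]
   → A = (4305/793, -42/793)
3. B_x = 11329/3172  [B divides DA with DB:BA = 3/4:1/4]
4. B_y = -919/3172  [B divides DA with DB:BA = 3/4:1/4]
   → B = (11329/3172, -919/3172)
5. C_x = 0  [C divides GD with GC:CD = 1/3:2/3]
6. C_y = -31/3  [C divides GD with GC:CD = 1/3:2/3]
   → C = (0, -31/3)

A = (4305/793, -42/793)
B = (11329/3172, -919/3172)
C = (0, -31/3)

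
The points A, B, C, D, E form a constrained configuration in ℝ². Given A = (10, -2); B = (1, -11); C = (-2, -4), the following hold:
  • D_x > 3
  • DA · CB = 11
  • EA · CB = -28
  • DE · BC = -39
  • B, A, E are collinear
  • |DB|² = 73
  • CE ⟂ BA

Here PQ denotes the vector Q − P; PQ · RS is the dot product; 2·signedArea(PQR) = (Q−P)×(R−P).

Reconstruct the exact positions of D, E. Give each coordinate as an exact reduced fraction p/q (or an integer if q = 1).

D = (4, -3)
E = (3, -9)

1. D_x = 4  [line -3·x + 7·y + 33 = 0 ∩ |DB|² = 73]
2. D_y = -3  [line -3·x + 7·y + 33 = 0 ∩ |DB|² = 73]
   → D = (4, -3)
3. E_x = 3  [B, A, E are collinear ∩ CE ⟂ BA]
4. E_y = -9  [B, A, E are collinear ∩ CE ⟂ BA]
   → E = (3, -9)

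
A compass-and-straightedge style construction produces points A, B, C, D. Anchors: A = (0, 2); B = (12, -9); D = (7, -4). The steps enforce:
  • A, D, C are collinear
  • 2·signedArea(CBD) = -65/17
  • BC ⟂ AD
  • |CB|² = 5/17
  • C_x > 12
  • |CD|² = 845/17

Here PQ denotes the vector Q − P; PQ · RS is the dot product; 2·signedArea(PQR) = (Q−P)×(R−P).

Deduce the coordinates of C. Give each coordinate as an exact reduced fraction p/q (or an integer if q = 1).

C = (210/17, -146/17)

1. C_x = 210/17  [A, D, C are collinear ∩ BC ⟂ AD]
2. C_y = -146/17  [A, D, C are collinear ∩ BC ⟂ AD]
   → C = (210/17, -146/17)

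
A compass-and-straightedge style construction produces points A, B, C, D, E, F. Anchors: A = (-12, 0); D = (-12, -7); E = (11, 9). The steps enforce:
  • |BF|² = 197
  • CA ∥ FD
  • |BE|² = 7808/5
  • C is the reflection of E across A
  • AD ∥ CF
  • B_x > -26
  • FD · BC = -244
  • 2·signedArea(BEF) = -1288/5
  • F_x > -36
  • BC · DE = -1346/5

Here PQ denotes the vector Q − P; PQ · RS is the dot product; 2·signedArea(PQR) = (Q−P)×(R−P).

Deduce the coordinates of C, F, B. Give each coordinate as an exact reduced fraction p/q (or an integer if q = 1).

1. C_x = -35  [C is the reflection of E across A]
2. C_y = -9  [C is the reflection of E across A]
   → C = (-35, -9)
3. F_x = -35  [CA ∥ FD ∩ AD ∥ CF]
4. F_y = -16  [CA ∥ FD ∩ AD ∥ CF]
   → F = (-35, -16)
5. B_x = -129/5  [BC · DE = -1346/5 ∩ FD · BC = -244]
6. B_y = -27/5  [BC · DE = -1346/5 ∩ FD · BC = -244]
   → B = (-129/5, -27/5)

B = (-129/5, -27/5)
C = (-35, -9)
F = (-35, -16)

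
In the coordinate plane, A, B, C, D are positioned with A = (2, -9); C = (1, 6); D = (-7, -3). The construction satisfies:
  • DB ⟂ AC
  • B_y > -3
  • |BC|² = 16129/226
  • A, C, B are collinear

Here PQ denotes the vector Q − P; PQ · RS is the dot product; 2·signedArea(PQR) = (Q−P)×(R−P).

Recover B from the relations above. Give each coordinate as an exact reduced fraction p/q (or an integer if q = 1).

1. B_x = 353/226  [A, C, B are collinear ∩ DB ⟂ AC]
2. B_y = -549/226  [A, C, B are collinear ∩ DB ⟂ AC]
   → B = (353/226, -549/226)

B = (353/226, -549/226)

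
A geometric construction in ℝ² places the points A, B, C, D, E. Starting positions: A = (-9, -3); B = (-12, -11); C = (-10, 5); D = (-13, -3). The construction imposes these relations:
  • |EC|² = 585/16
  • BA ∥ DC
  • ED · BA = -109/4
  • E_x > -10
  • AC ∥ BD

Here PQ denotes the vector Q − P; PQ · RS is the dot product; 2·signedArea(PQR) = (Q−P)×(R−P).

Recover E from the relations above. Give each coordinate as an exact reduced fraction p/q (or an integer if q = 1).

E = (-37/4, -1)

1. E_x = -37/4  [line -3·x + -8·y + -143/4 = 0 ∩ |EC|² = 585/16]
2. E_y = -1  [line -3·x + -8·y + -143/4 = 0 ∩ |EC|² = 585/16]
   → E = (-37/4, -1)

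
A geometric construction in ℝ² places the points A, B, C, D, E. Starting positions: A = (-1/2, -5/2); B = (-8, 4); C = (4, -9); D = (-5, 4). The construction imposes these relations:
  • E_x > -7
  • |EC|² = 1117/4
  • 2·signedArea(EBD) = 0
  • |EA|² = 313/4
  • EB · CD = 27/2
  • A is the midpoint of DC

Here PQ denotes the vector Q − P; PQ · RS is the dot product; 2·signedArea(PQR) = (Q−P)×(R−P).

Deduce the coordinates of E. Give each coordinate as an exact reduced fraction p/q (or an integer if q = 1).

1. E_x = -13/2  [2·signedArea(EBD) = 0 ∩ EB · CD = 27/2]
2. E_y = 4  [2·signedArea(EBD) = 0 ∩ EB · CD = 27/2]
   → E = (-13/2, 4)

E = (-13/2, 4)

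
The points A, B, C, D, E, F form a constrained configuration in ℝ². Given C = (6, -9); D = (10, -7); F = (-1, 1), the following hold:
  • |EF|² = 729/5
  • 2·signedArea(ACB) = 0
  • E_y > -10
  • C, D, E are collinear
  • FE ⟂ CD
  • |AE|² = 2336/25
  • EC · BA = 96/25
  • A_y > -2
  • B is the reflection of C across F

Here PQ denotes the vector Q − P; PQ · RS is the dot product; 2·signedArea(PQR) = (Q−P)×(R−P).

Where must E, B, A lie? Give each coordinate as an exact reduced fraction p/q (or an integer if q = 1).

A = (2/5, -1)
B = (-8, 11)
E = (22/5, -49/5)

1. E_x = 22/5  [C, D, E are collinear ∩ FE ⟂ CD]
2. E_y = -49/5  [C, D, E are collinear ∩ FE ⟂ CD]
   → E = (22/5, -49/5)
3. B_x = -8  [B is the reflection of C across F]
4. B_y = 11  [B is the reflection of C across F]
   → B = (-8, 11)
5. A_x = 2/5  [2·signedArea(ACB) = 0 ∩ EC · BA = 96/25]
6. A_y = -1  [2·signedArea(ACB) = 0 ∩ EC · BA = 96/25]
   → A = (2/5, -1)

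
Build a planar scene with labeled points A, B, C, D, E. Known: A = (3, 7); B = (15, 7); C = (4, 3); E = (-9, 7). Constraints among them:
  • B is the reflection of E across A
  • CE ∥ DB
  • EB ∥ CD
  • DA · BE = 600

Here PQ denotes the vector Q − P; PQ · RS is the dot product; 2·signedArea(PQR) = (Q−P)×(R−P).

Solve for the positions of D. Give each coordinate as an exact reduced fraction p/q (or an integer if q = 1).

D = (28, 3)

1. D_x = 28  [CE ∥ DB ∩ EB ∥ CD]
2. D_y = 3  [CE ∥ DB ∩ EB ∥ CD]
   → D = (28, 3)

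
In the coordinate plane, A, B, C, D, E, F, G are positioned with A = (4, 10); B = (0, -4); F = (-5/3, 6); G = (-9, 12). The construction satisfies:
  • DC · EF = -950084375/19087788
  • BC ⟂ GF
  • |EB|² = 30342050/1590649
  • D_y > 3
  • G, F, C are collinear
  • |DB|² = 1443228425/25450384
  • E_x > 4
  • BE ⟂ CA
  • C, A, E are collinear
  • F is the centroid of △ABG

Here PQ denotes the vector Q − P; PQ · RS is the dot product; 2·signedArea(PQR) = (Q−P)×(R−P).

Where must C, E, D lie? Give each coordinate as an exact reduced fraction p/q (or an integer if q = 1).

1. C_x = 855/202  [G, F, C are collinear ∩ BC ⟂ GF]
2. C_y = 237/202  [G, F, C are collinear ∩ BC ⟂ GF]
   → C = (855/202, 237/202)
3. E_x = 6944785/1590649  [C, A, E are collinear ∩ BE ⟂ CA]
4. E_y = -6179531/1590649  [C, A, E are collinear ∩ BE ⟂ CA]
   → E = (6944785/1590649, -6179531/1590649)
5. D_x = -252115/1590649  [line 28787600/4771947·x + -15723425/1590649·y + 684063725/19087788 = 0 ∩ |DB|² = 1443228425/25450384]
6. D_y = 22452151/6362596  [line 28787600/4771947·x + -15723425/1590649·y + 684063725/19087788 = 0 ∩ |DB|² = 1443228425/25450384]
   → D = (-252115/1590649, 22452151/6362596)

C = (855/202, 237/202)
D = (-252115/1590649, 22452151/6362596)
E = (6944785/1590649, -6179531/1590649)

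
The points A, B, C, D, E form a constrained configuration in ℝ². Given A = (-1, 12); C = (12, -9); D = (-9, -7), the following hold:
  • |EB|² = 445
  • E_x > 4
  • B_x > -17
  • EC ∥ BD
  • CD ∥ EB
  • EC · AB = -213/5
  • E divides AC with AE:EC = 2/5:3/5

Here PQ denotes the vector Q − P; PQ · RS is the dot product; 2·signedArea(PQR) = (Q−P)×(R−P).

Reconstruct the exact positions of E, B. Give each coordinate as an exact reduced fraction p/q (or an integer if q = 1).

B = (-84/5, 28/5)
E = (21/5, 18/5)

1. E_x = 21/5  [E divides AC with AE:EC = 2/5:3/5]
2. E_y = 18/5  [E divides AC with AE:EC = 2/5:3/5]
   → E = (21/5, 18/5)
3. B_x = -84/5  [EC ∥ BD ∩ CD ∥ EB]
4. B_y = 28/5  [EC ∥ BD ∩ CD ∥ EB]
   → B = (-84/5, 28/5)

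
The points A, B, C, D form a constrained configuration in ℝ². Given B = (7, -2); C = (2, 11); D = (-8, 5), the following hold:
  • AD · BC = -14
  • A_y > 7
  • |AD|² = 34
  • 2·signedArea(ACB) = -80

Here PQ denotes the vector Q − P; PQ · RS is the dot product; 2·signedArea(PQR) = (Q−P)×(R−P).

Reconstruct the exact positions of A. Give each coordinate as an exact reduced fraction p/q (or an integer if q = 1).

A = (-3, 8)

1. A_x = -3  [AD · BC = -14 ∩ 2·signedArea(ACB) = -80]
2. A_y = 8  [AD · BC = -14 ∩ 2·signedArea(ACB) = -80]
   → A = (-3, 8)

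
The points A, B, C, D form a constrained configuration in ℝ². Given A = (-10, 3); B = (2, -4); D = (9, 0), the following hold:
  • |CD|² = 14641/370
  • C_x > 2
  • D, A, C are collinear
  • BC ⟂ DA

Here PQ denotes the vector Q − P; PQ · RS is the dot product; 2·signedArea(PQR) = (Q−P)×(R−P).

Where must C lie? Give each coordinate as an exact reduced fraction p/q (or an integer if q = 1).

C = (1031/370, 363/370)

1. C_x = 1031/370  [D, A, C are collinear ∩ BC ⟂ DA]
2. C_y = 363/370  [D, A, C are collinear ∩ BC ⟂ DA]
   → C = (1031/370, 363/370)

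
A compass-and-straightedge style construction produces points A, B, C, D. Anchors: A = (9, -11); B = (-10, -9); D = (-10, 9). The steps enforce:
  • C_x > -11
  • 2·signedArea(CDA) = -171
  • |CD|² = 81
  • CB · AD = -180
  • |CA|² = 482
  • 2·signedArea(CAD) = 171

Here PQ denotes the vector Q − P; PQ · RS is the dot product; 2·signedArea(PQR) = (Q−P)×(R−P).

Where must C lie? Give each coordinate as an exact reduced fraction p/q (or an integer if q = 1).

C = (-10, 0)

1. C_x = -10  [2·signedArea(CAD) = 171 ∩ CB · AD = -180]
2. C_y = 0  [2·signedArea(CAD) = 171 ∩ CB · AD = -180]
   → C = (-10, 0)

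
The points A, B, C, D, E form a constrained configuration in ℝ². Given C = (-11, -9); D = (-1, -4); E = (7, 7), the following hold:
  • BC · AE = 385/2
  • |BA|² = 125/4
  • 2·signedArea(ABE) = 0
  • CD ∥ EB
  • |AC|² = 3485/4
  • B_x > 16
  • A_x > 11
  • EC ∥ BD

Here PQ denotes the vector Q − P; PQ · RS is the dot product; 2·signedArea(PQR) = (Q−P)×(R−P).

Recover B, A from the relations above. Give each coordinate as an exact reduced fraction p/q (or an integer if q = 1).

1. B_x = 17  [EC ∥ BD ∩ CD ∥ EB]
2. B_y = 12  [EC ∥ BD ∩ CD ∥ EB]
   → B = (17, 12)
3. A_x = 12  [2·signedArea(ABE) = 0 ∩ BC · AE = 385/2]
4. A_y = 19/2  [2·signedArea(ABE) = 0 ∩ BC · AE = 385/2]
   → A = (12, 19/2)

A = (12, 19/2)
B = (17, 12)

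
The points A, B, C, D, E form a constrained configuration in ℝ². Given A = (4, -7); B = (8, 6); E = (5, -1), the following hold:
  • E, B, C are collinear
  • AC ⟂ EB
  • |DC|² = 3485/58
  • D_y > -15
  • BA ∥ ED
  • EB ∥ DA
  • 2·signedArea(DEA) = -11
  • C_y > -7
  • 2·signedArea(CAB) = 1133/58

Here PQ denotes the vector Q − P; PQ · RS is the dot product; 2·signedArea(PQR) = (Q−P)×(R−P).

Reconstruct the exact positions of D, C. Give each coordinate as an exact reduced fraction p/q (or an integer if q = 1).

1. D_x = 1  [EB ∥ DA ∩ BA ∥ ED]
2. D_y = -14  [EB ∥ DA ∩ BA ∥ ED]
   → D = (1, -14)
3. C_x = 155/58  [E, B, C are collinear ∩ AC ⟂ EB]
4. C_y = -373/58  [E, B, C are collinear ∩ AC ⟂ EB]
   → C = (155/58, -373/58)

C = (155/58, -373/58)
D = (1, -14)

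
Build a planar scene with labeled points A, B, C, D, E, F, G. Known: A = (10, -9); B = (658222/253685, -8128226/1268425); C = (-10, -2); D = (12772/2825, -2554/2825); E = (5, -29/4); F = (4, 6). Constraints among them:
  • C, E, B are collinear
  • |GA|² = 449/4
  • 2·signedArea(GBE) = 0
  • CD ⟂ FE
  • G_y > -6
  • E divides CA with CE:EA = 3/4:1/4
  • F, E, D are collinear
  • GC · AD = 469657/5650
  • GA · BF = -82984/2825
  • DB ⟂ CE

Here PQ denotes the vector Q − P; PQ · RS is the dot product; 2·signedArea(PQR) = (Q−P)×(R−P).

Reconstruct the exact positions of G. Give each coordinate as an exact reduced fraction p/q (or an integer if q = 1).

G = (0, -11/2)

1. G_x = 0  [2·signedArea(GBE) = 0 ∩ GC · AD = 469657/5650]
2. G_y = -11/2  [2·signedArea(GBE) = 0 ∩ GC · AD = 469657/5650]
   → G = (0, -11/2)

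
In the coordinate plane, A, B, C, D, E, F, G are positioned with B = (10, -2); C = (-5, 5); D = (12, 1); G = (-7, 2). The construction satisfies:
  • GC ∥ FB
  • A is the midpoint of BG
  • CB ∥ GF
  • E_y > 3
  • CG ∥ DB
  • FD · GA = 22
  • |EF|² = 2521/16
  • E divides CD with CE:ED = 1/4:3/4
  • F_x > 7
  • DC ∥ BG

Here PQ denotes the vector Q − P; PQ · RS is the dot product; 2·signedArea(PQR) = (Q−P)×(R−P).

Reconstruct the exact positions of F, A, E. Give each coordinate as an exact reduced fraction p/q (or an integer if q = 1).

1. F_x = 8  [GC ∥ FB ∩ CB ∥ GF]
2. F_y = -5  [GC ∥ FB ∩ CB ∥ GF]
   → F = (8, -5)
3. A_x = 3/2  [A is the midpoint of BG]
4. A_y = 0  [A is the midpoint of BG]
   → A = (3/2, 0)
5. E_x = -3/4  [E divides CD with CE:ED = 1/4:3/4]
6. E_y = 4  [E divides CD with CE:ED = 1/4:3/4]
   → E = (-3/4, 4)

A = (3/2, 0)
E = (-3/4, 4)
F = (8, -5)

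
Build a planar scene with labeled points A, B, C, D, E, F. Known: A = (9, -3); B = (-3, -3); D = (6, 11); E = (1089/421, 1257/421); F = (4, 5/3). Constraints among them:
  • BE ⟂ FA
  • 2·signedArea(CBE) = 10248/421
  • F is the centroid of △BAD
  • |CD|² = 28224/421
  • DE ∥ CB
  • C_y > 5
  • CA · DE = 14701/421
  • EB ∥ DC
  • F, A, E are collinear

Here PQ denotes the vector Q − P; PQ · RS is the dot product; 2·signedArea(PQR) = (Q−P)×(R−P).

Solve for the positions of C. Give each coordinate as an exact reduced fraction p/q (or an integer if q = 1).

C = (174/421, 2111/421)

1. C_x = 174/421  [DE ∥ CB ∩ EB ∥ DC]
2. C_y = 2111/421  [DE ∥ CB ∩ EB ∥ DC]
   → C = (174/421, 2111/421)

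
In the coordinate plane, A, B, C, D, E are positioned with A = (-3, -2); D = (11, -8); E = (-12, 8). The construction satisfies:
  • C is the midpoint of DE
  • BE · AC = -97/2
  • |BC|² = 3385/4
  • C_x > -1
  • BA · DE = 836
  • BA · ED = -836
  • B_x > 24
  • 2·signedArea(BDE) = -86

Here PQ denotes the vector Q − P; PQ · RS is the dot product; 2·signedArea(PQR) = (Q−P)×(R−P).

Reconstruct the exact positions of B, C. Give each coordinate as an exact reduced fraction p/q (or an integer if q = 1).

1. B_x = 25  [2·signedArea(BDE) = -86 ∩ BA · DE = 836]
2. B_y = -14  [2·signedArea(BDE) = -86 ∩ BA · DE = 836]
   → B = (25, -14)
3. C_x = -1/2  [C is the midpoint of DE]
4. C_y = 0  [C is the midpoint of DE]
   → C = (-1/2, 0)

B = (25, -14)
C = (-1/2, 0)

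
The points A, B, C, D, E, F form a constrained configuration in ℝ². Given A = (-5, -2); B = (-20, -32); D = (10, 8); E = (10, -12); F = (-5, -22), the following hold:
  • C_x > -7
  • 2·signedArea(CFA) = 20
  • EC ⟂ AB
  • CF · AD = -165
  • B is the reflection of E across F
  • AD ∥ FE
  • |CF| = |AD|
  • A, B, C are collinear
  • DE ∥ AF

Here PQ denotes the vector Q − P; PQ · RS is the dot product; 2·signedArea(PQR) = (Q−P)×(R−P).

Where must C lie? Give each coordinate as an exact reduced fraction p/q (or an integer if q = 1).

1. C_x = -6  [A, B, C are collinear ∩ EC ⟂ AB]
2. C_y = -4  [A, B, C are collinear ∩ EC ⟂ AB]
   → C = (-6, -4)

C = (-6, -4)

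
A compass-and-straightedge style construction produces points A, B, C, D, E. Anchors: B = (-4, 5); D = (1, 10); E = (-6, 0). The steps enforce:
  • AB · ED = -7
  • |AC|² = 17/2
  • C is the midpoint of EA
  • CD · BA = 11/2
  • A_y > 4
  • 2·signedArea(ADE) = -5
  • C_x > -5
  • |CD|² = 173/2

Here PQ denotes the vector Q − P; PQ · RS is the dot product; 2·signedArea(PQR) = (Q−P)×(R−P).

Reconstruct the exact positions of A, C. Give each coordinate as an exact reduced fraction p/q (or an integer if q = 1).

1. A_x = -3  [2·signedArea(ADE) = -5 ∩ AB · ED = -7]
2. A_y = 5  [2·signedArea(ADE) = -5 ∩ AB · ED = -7]
   → A = (-3, 5)
3. C_x = -9/2  [C is the midpoint of EA]
4. C_y = 5/2  [C is the midpoint of EA]
   → C = (-9/2, 5/2)

A = (-3, 5)
C = (-9/2, 5/2)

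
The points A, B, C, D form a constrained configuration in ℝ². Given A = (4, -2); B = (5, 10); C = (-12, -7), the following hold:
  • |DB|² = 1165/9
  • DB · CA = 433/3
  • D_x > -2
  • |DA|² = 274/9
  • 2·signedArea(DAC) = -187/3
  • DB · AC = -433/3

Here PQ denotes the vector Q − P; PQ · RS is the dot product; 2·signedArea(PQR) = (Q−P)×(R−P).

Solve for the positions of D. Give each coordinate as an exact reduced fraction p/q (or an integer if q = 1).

D = (-1, 1/3)

1. D_x = -1  [DB · CA = 433/3 ∩ 2·signedArea(DAC) = -187/3]
2. D_y = 1/3  [DB · CA = 433/3 ∩ 2·signedArea(DAC) = -187/3]
   → D = (-1, 1/3)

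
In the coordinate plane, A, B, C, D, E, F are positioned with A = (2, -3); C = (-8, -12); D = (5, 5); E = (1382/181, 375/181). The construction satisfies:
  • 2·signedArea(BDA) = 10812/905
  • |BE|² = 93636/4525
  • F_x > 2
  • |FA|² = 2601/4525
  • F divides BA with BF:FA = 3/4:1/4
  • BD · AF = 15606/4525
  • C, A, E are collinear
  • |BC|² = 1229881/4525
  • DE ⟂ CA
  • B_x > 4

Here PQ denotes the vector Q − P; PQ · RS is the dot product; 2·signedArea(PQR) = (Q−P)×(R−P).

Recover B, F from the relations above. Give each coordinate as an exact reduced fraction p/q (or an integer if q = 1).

B = (770/181, -879/905)
F = (464/181, -2256/905)

1. B_x = 770/181  [line 8·x + -3·y + -33437/905 = 0 ∩ |BC|² = 1229881/4525]
2. B_y = -879/905  [line 8·x + -3·y + -33437/905 = 0 ∩ |BC|² = 1229881/4525]
   → B = (770/181, -879/905)
3. F_x = 464/181  [BD · AF = 15606/4525 ∩ F divides BA with BF:FA = 3/4:1/4]
4. F_y = -2256/905  [BD · AF = 15606/4525 ∩ F divides BA with BF:FA = 3/4:1/4]
   → F = (464/181, -2256/905)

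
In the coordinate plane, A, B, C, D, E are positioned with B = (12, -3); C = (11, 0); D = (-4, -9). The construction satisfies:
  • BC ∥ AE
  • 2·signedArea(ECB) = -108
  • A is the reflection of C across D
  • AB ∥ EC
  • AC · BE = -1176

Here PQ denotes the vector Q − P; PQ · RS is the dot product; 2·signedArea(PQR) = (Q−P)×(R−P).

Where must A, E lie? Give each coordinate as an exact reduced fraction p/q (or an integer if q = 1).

1. A_x = -19  [A is the reflection of C across D]
2. A_y = -18  [A is the reflection of C across D]
   → A = (-19, -18)
3. E_x = -20  [AB ∥ EC ∩ BC ∥ AE]
4. E_y = -15  [AB ∥ EC ∩ BC ∥ AE]
   → E = (-20, -15)

A = (-19, -18)
E = (-20, -15)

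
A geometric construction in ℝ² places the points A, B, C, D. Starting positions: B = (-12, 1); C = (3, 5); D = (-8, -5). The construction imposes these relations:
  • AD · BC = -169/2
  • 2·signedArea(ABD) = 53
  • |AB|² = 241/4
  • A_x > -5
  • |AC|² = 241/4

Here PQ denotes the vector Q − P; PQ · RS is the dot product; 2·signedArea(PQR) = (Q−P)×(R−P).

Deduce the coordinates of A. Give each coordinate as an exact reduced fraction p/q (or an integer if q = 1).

1. A_x = -9/2  [2·signedArea(ABD) = 53 ∩ AD · BC = -169/2]
2. A_y = 3  [2·signedArea(ABD) = 53 ∩ AD · BC = -169/2]
   → A = (-9/2, 3)

A = (-9/2, 3)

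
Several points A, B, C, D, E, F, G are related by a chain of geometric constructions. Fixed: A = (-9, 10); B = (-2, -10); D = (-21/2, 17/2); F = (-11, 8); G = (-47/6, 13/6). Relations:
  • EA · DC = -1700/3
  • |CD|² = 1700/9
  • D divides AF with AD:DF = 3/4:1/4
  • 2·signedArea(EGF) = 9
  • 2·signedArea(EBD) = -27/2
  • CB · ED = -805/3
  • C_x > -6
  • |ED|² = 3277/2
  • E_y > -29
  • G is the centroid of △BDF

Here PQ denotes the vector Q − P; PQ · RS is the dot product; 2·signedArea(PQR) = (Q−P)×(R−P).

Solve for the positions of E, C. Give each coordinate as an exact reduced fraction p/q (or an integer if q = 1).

C = (-31/6, -25/6)
E = (7, -28)

1. E_x = 7  [2·signedArea(EBD) = -27/2 ∩ 2·signedArea(EGF) = 9]
2. E_y = -28  [2·signedArea(EBD) = -27/2 ∩ 2·signedArea(EGF) = 9]
   → E = (7, -28)
3. C_x = -31/6  [CB · ED = -805/3 ∩ EA · DC = -1700/3]
4. C_y = -25/6  [CB · ED = -805/3 ∩ EA · DC = -1700/3]
   → C = (-31/6, -25/6)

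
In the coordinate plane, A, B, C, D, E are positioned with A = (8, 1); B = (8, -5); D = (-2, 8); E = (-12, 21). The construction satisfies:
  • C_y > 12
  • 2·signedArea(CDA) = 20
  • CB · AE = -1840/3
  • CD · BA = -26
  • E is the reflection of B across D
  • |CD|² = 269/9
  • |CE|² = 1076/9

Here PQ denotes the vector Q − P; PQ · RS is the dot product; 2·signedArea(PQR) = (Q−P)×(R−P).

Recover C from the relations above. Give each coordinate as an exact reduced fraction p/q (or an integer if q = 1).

1. C_x = -16/3  [CD · BA = -26 ∩ 2·signedArea(CDA) = 20]
2. C_y = 37/3  [CD · BA = -26 ∩ 2·signedArea(CDA) = 20]
   → C = (-16/3, 37/3)

C = (-16/3, 37/3)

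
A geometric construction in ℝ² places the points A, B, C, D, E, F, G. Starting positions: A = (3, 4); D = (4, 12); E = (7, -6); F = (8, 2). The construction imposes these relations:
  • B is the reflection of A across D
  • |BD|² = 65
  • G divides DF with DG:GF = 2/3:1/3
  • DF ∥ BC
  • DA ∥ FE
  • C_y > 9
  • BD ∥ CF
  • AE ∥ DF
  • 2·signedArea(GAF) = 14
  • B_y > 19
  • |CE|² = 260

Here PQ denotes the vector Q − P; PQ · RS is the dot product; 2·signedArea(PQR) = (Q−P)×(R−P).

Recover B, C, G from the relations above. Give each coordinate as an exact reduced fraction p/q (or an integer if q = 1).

1. B_x = 5  [B is the reflection of A across D]
2. B_y = 20  [B is the reflection of A across D]
   → B = (5, 20)
3. C_x = 9  [BD ∥ CF ∩ DF ∥ BC]
4. C_y = 10  [BD ∥ CF ∩ DF ∥ BC]
   → C = (9, 10)
5. G_x = 20/3  [G divides DF with DG:GF = 2/3:1/3]
6. G_y = 16/3  [G divides DF with DG:GF = 2/3:1/3]
   → G = (20/3, 16/3)

B = (5, 20)
C = (9, 10)
G = (20/3, 16/3)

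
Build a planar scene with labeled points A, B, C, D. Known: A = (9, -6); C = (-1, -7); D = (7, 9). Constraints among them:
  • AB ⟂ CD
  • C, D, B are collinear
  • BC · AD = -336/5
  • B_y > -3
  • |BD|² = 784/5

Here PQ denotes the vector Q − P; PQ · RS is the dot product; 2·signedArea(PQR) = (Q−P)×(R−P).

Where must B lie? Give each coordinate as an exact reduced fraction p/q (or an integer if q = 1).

B = (7/5, -11/5)

1. B_x = 7/5  [C, D, B are collinear ∩ AB ⟂ CD]
2. B_y = -11/5  [C, D, B are collinear ∩ AB ⟂ CD]
   → B = (7/5, -11/5)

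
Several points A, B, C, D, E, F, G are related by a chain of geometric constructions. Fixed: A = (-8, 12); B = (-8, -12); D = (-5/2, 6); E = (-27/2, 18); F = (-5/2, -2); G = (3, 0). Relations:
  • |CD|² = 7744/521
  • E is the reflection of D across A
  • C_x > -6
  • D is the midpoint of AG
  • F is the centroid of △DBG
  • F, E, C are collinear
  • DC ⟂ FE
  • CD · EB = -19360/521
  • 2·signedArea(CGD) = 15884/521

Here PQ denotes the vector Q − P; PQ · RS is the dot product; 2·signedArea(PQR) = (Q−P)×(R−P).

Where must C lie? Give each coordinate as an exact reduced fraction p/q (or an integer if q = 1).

1. C_x = -6125/1042  [F, E, C are collinear ∩ DC ⟂ FE]
2. C_y = 2158/521  [F, E, C are collinear ∩ DC ⟂ FE]
   → C = (-6125/1042, 2158/521)

C = (-6125/1042, 2158/521)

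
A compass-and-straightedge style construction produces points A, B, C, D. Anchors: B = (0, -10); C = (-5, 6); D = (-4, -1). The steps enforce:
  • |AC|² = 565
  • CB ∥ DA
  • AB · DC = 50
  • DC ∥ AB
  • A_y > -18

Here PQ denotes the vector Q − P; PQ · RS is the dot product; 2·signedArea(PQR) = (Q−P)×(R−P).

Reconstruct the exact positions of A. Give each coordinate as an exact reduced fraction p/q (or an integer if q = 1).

A = (1, -17)

1. A_x = 1  [DC ∥ AB ∩ CB ∥ DA]
2. A_y = -17  [DC ∥ AB ∩ CB ∥ DA]
   → A = (1, -17)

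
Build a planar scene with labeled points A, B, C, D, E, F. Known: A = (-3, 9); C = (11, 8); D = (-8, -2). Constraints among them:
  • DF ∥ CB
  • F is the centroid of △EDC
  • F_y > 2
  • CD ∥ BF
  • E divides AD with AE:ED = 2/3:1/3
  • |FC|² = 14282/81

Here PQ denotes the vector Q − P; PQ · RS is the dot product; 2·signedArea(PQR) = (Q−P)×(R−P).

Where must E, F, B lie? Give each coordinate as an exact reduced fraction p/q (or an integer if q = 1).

B = (161/9, 113/9)
E = (-19/3, 5/3)
F = (-10/9, 23/9)

1. E_x = -19/3  [E divides AD with AE:ED = 2/3:1/3]
2. E_y = 5/3  [E divides AD with AE:ED = 2/3:1/3]
   → E = (-19/3, 5/3)
3. F_x = -10/9  [F is the centroid of △EDC]
4. F_y = 23/9  [F is the centroid of △EDC]
   → F = (-10/9, 23/9)
5. B_x = 161/9  [CD ∥ BF ∩ DF ∥ CB]
6. B_y = 113/9  [CD ∥ BF ∩ DF ∥ CB]
   → B = (161/9, 113/9)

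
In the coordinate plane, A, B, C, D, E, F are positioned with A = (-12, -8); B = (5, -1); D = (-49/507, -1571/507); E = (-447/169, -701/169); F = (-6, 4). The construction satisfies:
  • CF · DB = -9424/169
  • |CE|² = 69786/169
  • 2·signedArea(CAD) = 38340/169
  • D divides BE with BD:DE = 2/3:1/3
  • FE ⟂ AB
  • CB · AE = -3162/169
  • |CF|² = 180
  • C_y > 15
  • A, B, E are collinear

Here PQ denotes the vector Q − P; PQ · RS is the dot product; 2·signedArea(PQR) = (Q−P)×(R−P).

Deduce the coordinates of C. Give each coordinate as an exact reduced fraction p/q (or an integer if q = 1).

C = (0, 16)

1. C_x = 0  [CF · DB = -9424/169 ∩ 2·signedArea(CAD) = 38340/169]
2. C_y = 16  [CF · DB = -9424/169 ∩ 2·signedArea(CAD) = 38340/169]
   → C = (0, 16)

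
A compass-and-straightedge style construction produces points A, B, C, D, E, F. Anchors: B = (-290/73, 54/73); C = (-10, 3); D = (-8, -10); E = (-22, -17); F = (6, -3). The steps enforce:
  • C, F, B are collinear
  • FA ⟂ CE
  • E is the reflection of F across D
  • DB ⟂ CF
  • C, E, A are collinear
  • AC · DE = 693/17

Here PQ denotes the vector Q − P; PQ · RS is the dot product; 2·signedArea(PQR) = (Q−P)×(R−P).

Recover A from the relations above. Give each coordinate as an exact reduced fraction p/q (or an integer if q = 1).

A = (-143/17, 96/17)

1. A_x = -143/17  [C, E, A are collinear ∩ FA ⟂ CE]
2. A_y = 96/17  [C, E, A are collinear ∩ FA ⟂ CE]
   → A = (-143/17, 96/17)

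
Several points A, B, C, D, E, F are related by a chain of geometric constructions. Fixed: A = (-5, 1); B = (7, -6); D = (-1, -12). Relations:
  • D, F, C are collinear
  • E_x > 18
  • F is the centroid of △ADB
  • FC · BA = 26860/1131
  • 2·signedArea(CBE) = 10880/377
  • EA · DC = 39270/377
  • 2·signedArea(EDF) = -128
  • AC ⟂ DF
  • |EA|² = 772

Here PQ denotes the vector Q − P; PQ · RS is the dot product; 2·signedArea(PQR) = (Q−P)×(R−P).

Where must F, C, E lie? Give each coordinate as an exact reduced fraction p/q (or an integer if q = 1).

1. F_x = 1/3  [F is the centroid of △ADB]
2. F_y = -17/3  [F is the centroid of △ADB]
   → F = (1/3, -17/3)
3. C_x = 547/377  [D, F, C are collinear ∩ AC ⟂ DF]
4. C_y = -135/377  [D, F, C are collinear ∩ AC ⟂ DF]
   → C = (547/377, -135/377)
5. E_x = 19  [2·signedArea(EDF) = -128 ∩ 2·signedArea(CBE) = 10880/377]
6. E_y = -13  [2·signedArea(EDF) = -128 ∩ 2·signedArea(CBE) = 10880/377]
   → E = (19, -13)

C = (547/377, -135/377)
E = (19, -13)
F = (1/3, -17/3)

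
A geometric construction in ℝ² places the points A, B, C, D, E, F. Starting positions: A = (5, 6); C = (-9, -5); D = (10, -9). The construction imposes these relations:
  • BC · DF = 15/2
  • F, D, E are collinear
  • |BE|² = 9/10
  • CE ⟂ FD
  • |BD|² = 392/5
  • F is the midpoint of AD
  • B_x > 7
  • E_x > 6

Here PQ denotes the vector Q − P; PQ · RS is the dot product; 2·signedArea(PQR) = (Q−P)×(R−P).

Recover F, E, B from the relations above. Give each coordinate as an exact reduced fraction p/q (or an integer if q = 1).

B = (36/5, -3/5)
E = (69/10, 3/10)
F = (15/2, -3/2)

1. F_x = 15/2  [F is the midpoint of AD]
2. F_y = -3/2  [F is the midpoint of AD]
   → F = (15/2, -3/2)
3. E_x = 69/10  [F, D, E are collinear ∩ CE ⟂ FD]
4. E_y = 3/10  [F, D, E are collinear ∩ CE ⟂ FD]
   → E = (69/10, 3/10)
5. B_x = 36/5  [line 5/2·x + -15/2·y + -45/2 = 0 ∩ |BE|² = 9/10]
6. B_y = -3/5  [line 5/2·x + -15/2·y + -45/2 = 0 ∩ |BE|² = 9/10]
   → B = (36/5, -3/5)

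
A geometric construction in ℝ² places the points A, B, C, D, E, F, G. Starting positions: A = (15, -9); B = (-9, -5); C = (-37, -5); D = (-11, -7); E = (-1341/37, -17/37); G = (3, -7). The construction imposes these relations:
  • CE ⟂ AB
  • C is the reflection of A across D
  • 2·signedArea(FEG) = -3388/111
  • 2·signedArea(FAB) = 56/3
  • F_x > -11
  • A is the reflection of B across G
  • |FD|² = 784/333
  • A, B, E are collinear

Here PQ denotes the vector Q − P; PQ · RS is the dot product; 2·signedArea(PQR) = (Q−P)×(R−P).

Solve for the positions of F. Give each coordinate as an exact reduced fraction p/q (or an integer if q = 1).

1. F_x = -1193/111  [line -4·x + -24·y + -524/3 = 0 ∩ |FD|² = 784/333]
2. F_y = -203/37  [line -4·x + -24·y + -524/3 = 0 ∩ |FD|² = 784/333]
   → F = (-1193/111, -203/37)

F = (-1193/111, -203/37)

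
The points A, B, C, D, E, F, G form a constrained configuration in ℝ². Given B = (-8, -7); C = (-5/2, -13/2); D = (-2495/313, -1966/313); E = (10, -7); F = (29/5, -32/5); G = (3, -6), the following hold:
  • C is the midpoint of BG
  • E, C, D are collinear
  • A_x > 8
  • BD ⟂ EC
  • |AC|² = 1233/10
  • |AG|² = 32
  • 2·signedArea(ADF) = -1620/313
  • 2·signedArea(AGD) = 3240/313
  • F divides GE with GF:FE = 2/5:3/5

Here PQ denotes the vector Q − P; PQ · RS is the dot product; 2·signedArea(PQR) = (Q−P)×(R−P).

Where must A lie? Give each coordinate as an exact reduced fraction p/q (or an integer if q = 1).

A = (43/5, -34/5)

1. A_x = 43/5  [2·signedArea(AGD) = 3240/313 ∩ 2·signedArea(ADF) = -1620/313]
2. A_y = -34/5  [2·signedArea(AGD) = 3240/313 ∩ 2·signedArea(ADF) = -1620/313]
   → A = (43/5, -34/5)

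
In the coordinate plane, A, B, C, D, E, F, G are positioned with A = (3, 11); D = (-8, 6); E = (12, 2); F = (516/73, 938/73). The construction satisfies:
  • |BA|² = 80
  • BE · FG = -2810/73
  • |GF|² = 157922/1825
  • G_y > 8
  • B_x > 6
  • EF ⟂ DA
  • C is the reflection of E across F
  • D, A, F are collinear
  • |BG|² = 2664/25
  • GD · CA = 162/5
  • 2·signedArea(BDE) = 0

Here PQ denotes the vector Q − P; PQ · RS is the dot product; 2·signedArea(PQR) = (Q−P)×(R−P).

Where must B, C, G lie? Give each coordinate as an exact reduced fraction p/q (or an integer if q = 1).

B = (7, 3)
C = (156/73, 1730/73)
G = (-7/5, 9)

1. B_x = 7  [line 4·x + 20·y + -88 = 0 ∩ |BA|² = 80]
2. B_y = 3  [line 4·x + 20·y + -88 = 0 ∩ |BA|² = 80]
   → B = (7, 3)
3. C_x = 156/73  [C is the reflection of E across F]
4. C_y = 1730/73  [C is the reflection of E across F]
   → C = (156/73, 1730/73)
5. G_x = -7/5  [GD · CA = 162/5 ∩ BE · FG = -2810/73]
6. G_y = 9  [GD · CA = 162/5 ∩ BE · FG = -2810/73]
   → G = (-7/5, 9)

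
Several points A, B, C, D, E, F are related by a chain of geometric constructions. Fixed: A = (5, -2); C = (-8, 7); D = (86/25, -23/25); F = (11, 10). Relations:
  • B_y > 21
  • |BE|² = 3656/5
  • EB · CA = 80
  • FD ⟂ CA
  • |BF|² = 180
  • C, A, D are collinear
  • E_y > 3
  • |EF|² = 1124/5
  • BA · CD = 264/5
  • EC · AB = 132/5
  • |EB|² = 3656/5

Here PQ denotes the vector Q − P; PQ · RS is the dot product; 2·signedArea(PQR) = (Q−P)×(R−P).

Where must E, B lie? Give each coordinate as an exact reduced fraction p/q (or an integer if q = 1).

1. B_x = 17  [line -286/25·x + 198/25·y + 506/25 = 0 ∩ |BF|² = 180]
2. B_y = 22  [line -286/25·x + 198/25·y + 506/25 = 0 ∩ |BF|² = 180]
   → B = (17, 22)
3. E_x = -57/25  [EC · AB = 132/5 ∩ EB · CA = 80]
4. E_y = 76/25  [EC · AB = 132/5 ∩ EB · CA = 80]
   → E = (-57/25, 76/25)

B = (17, 22)
E = (-57/25, 76/25)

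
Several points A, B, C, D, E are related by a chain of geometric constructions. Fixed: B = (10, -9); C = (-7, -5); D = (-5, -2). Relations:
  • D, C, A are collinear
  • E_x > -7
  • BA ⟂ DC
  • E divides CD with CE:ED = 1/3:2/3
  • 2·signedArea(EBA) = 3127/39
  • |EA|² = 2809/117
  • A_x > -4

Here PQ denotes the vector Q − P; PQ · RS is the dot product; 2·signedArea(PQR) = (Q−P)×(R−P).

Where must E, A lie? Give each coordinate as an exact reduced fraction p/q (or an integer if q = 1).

A = (-47/13, 1/13)
E = (-19/3, -4)

1. E_x = -19/3  [E divides CD with CE:ED = 1/3:2/3]
2. E_y = -4  [E divides CD with CE:ED = 1/3:2/3]
   → E = (-19/3, -4)
3. A_x = -47/13  [D, C, A are collinear ∩ BA ⟂ DC]
4. A_y = 1/13  [D, C, A are collinear ∩ BA ⟂ DC]
   → A = (-47/13, 1/13)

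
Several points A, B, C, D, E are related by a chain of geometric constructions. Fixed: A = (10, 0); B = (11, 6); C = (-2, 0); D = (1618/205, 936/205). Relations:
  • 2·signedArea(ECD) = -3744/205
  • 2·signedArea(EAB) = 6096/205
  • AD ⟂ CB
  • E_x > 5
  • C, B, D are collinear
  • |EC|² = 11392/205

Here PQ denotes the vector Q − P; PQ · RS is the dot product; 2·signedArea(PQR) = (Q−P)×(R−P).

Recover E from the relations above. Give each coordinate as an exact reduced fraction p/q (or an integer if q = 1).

E = (1086/205, 312/205)

1. E_x = 1086/205  [2·signedArea(EAB) = 6096/205 ∩ 2·signedArea(ECD) = -3744/205]
2. E_y = 312/205  [2·signedArea(EAB) = 6096/205 ∩ 2·signedArea(ECD) = -3744/205]
   → E = (1086/205, 312/205)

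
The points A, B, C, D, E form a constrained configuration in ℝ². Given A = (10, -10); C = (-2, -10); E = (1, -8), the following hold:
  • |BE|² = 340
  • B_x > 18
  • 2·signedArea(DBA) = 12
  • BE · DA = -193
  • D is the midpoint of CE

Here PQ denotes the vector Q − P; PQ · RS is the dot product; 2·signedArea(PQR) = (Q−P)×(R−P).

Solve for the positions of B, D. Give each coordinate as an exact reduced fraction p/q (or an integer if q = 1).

1. D_x = -1/2  [D is the midpoint of CE]
2. D_y = -9  [D is the midpoint of CE]
   → D = (-1/2, -9)
3. B_x = 19  [BE · DA = -193 ∩ 2·signedArea(DBA) = 12]
4. B_y = -12  [BE · DA = -193 ∩ 2·signedArea(DBA) = 12]
   → B = (19, -12)

B = (19, -12)
D = (-1/2, -9)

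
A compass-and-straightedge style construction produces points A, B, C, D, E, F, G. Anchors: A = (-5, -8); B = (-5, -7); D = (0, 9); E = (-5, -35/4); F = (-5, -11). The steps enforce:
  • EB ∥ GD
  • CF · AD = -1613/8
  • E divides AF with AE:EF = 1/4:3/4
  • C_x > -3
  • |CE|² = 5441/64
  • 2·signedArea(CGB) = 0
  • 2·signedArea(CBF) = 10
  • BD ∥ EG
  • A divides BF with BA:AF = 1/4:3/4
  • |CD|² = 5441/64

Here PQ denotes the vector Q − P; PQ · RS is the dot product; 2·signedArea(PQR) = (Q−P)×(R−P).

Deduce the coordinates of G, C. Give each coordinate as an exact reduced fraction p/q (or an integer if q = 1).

C = (-5/2, 1/8)
G = (0, 29/4)

1. G_x = 0  [EB ∥ GD ∩ BD ∥ EG]
2. G_y = 29/4  [EB ∥ GD ∩ BD ∥ EG]
   → G = (0, 29/4)
3. C_x = -5/2  [2·signedArea(CGB) = 0 ∩ 2·signedArea(CBF) = 10]
4. C_y = 1/8  [2·signedArea(CGB) = 0 ∩ 2·signedArea(CBF) = 10]
   → C = (-5/2, 1/8)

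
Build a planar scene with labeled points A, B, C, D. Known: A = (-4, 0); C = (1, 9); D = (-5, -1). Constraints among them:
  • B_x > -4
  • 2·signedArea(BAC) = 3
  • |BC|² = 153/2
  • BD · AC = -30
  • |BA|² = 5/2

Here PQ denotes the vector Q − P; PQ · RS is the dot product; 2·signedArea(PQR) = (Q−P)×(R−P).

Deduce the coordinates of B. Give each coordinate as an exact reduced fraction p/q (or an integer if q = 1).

1. B_x = -7/2  [BD · AC = -30 ∩ 2·signedArea(BAC) = 3]
2. B_y = 3/2  [BD · AC = -30 ∩ 2·signedArea(BAC) = 3]
   → B = (-7/2, 3/2)

B = (-7/2, 3/2)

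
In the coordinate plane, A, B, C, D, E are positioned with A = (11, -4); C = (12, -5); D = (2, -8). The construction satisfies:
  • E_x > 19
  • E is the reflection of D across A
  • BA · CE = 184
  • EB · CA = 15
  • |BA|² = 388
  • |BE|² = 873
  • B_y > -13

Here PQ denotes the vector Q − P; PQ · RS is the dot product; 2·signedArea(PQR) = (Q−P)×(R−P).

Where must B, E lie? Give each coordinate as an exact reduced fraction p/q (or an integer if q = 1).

1. E_x = 20  [E is the reflection of D across A]
2. E_y = 0  [E is the reflection of D across A]
   → E = (20, 0)
3. B_x = -7  [BA · CE = 184 ∩ EB · CA = 15]
4. B_y = -12  [BA · CE = 184 ∩ EB · CA = 15]
   → B = (-7, -12)

B = (-7, -12)
E = (20, 0)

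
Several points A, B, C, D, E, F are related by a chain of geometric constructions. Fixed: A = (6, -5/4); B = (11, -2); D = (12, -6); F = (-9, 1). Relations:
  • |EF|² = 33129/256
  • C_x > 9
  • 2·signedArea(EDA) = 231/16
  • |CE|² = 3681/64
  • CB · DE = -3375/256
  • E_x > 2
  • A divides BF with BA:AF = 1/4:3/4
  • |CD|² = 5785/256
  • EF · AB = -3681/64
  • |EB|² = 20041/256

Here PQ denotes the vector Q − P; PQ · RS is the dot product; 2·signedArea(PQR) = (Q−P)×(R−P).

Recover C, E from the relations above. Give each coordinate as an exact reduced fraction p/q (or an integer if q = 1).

1. E_x = 9/4  [2·signedArea(EDA) = 231/16 ∩ EF · AB = -3681/64]
2. E_y = -11/16  [2·signedArea(EDA) = 231/16 ∩ EF · AB = -3681/64]
   → E = (9/4, -11/16)
3. C_x = 39/4  [line 39/4·x + -85/16·y + -26801/256 = 0 ∩ |CE|² = 3681/64]
4. C_y = -29/16  [line 39/4·x + -85/16·y + -26801/256 = 0 ∩ |CE|² = 3681/64]
   → C = (39/4, -29/16)

C = (39/4, -29/16)
E = (9/4, -11/16)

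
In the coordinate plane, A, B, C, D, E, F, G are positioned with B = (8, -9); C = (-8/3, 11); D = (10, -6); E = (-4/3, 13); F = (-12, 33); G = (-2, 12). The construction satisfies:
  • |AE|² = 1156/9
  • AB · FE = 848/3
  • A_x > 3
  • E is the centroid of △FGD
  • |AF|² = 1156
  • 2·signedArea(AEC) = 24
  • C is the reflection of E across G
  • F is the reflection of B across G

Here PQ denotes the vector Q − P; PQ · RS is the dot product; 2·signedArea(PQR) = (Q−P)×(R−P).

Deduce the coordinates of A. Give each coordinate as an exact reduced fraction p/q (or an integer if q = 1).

A = (4, 3)

1. A_x = 4  [2·signedArea(AEC) = 24 ∩ AB · FE = 848/3]
2. A_y = 3  [2·signedArea(AEC) = 24 ∩ AB · FE = 848/3]
   → A = (4, 3)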